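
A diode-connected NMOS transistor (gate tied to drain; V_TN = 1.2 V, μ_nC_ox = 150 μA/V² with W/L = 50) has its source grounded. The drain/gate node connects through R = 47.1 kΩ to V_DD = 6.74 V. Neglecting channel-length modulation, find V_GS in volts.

With gate tied to drain, V_GS = V_DS ≥ V_GS − V_TN, so the device is in saturation.
k_n = μ_nC_ox · (W/L) = 7.5 mA/V².
KCL at the drain: ½ k_n (V_GS − V_TN)² = (V_DD − V_GS)/R.
Let x = V_GS − 1.2. Then 177 x² + x − 5.54 = 0, giving x = 0.174 V (positive root), so V_GS = 1.37 V.
I_D = (V_DD − V_GS)/R = (6.74 − 1.37) / 47.1 = 0.114 mA.

V_GS = 1.37 V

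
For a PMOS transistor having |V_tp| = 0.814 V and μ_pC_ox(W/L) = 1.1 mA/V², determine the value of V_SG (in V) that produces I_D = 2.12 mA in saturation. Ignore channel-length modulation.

In saturation I_D = ½ k_p (V_SG − |V_tp|)², so V_SG − |V_tp| = √(2 I_D / k_p) = √(2 × 2.12 / 1.1) = 1.96 V.
V_SG = 0.814 + 1.96 = 2.78 V.

V_SG = 2.78 V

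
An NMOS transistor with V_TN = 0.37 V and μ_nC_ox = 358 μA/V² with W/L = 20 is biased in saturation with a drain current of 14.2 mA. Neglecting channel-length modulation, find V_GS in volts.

V_GS = 2.36 V

k_n = μ_nC_ox · (W/L) = 7.16 mA/V².
In saturation I_D = ½ k_n (V_GS − V_TN)², so V_GS − V_TN = √(2 I_D / k_n) = √(2 × 14.2 / 7.16) = 1.99 V.
V_GS = 0.37 + 1.99 = 2.36 V.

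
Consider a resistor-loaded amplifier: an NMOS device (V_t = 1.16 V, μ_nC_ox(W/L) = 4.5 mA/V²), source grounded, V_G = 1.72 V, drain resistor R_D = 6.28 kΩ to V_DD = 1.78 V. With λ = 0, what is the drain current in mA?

I_D = 0.265 mA

V_GS = V_G = 1.72 V, so V_ov = 1.72 − 1.16 = 0.56 V.
Assume saturation: I_D = ½ k_n V_ov² = 0.5 × 4.5 × 0.56² = 0.706 mA, giving V_DS = V_DD − I_D R_D = 1.78 − 0.706 × 6.28 = -2.65 V.
But -2.65 V < V_ov = 0.56 V, so the device is actually in triode.
In triode I_D = k_n[V_ov V_DS − ½ V_DS²] and I_D = (V_DD − V_DS)/R_D. Equating: 14.1 V_DS² − 16.83 V_DS + 1.78 = 0, giving V_DS = 0.117 V (the root below V_ov).
I_D = (1.78 − 0.117) / 6.28 = 0.265 mA.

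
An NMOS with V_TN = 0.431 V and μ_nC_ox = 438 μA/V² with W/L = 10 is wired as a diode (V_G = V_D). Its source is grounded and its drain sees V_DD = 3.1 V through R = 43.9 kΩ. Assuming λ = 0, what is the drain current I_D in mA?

With gate tied to drain, V_GS = V_DS ≥ V_GS − V_TN, so the device is in saturation.
k_n = μ_nC_ox · (W/L) = 4.38 mA/V².
KCL at the drain: ½ k_n (V_GS − V_TN)² = (V_DD − V_GS)/R.
Let x = V_GS − 0.431. Then 96.1 x² + x − 2.669 = 0, giving x = 0.161 V (positive root), so V_GS = 0.592 V.
I_D = (V_DD − V_GS)/R = (3.1 − 0.592) / 43.9 = 0.0571 mA.

I_D = 0.0571 mA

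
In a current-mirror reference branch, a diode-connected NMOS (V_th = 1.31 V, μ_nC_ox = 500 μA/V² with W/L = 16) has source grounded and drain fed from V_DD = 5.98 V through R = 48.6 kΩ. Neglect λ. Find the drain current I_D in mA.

With gate tied to drain, V_GS = V_DS ≥ V_GS − V_th, so the device is in saturation.
k_n = μ_nC_ox · (W/L) = 8 mA/V².
KCL at the drain: ½ k_n (V_GS − V_th)² = (V_DD − V_GS)/R.
Let x = V_GS − 1.31. Then 194 x² + x − 4.67 = 0, giving x = 0.152 V (positive root), so V_GS = 1.46 V.
I_D = (V_DD − V_GS)/R = (5.98 − 1.46) / 48.6 = 0.093 mA.

I_D = 0.0930 mA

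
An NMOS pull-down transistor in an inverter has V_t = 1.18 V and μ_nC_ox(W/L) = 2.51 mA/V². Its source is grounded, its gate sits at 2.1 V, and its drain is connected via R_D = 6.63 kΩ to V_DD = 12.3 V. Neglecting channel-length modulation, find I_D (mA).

I_D = 1.06 mA

V_GS = V_G = 2.1 V, so V_ov = 2.1 − 1.18 = 0.92 V.
Assume saturation: I_D = ½ k_n V_ov² = 0.5 × 2.51 × 0.92² = 1.06 mA, giving V_DS = V_DD − I_D R_D = 12.3 − 1.06 × 6.63 = 5.26 V.
V_DS = 5.26 V ≥ V_ov = 0.92 V, confirming saturation.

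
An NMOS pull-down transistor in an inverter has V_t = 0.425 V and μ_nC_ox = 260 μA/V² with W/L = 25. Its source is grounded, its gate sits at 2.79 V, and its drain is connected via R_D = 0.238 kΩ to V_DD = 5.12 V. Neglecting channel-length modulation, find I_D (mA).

I_D = 15.4 mA

V_GS = V_G = 2.79 V, so V_ov = 2.79 − 0.425 = 2.37 V.
k_n = μ_nC_ox · (W/L) = 6.5 mA/V².
Assume saturation: I_D = ½ k_n V_ov² = 0.5 × 6.5 × 2.37² = 18.2 mA, giving V_DS = V_DD − I_D R_D = 5.12 − 18.2 × 0.238 = 0.794 V.
But 0.794 V < V_ov = 2.37 V, so the device is actually in triode.
In triode I_D = k_n[V_ov V_DS − ½ V_DS²] and I_D = (V_DD − V_DS)/R_D. Equating: 0.773 V_DS² − 4.659 V_DS + 5.12 = 0, giving V_DS = 1.45 V (the root below V_ov).
I_D = (5.12 − 1.45) / 0.238 = 15.4 mA.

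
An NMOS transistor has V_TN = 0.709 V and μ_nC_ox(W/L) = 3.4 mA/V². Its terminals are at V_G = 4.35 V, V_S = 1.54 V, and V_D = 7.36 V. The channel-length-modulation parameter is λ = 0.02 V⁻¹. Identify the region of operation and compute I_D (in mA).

V_GS = V_G − V_S = 4.35 − 1.54 = 2.81 V; V_DS = V_D − V_S = 7.36 − 1.54 = 5.82 V.
V_ov = V_GS − V_TN = 2.81 − 0.709 = 2.1 V.
Since V_DS = 5.82 V ≥ V_ov = 2.1 V, the device is in saturation.
I_D = ½ k_n V_ov² (1 + λ V_DS) = 0.5 × 3.4 × 2.1² × (1 + 0.02 × 5.82) = 8.38 mA.

Saturation; I_D = 8.38 mA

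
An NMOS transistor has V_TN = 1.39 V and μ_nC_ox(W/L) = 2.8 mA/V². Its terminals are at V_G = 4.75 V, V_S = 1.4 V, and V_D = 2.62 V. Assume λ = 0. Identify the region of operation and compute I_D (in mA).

V_GS = V_G − V_S = 4.75 − 1.4 = 3.35 V; V_DS = V_D − V_S = 2.62 − 1.4 = 1.22 V.
V_ov = V_GS − V_TN = 3.35 − 1.39 = 1.96 V.
Since V_DS = 1.22 V < V_ov = 1.96 V, the device is in the triode region.
I_D = k_n [V_ov · V_DS − ½ V_DS²] = 2.8 × [1.96 × 1.22 − 0.5 × 1.22²] = 4.61 mA.

Triode; I_D = 4.61 mA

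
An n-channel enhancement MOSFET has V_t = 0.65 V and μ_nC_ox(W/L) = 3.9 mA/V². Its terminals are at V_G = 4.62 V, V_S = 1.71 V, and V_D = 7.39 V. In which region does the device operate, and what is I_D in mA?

Saturation; I_D = 9.96 mA

V_GS = V_G − V_S = 4.62 − 1.71 = 2.91 V; V_DS = V_D − V_S = 7.39 − 1.71 = 5.68 V.
V_ov = V_GS − V_t = 2.91 − 0.65 = 2.26 V.
Since V_DS = 5.68 V ≥ V_ov = 2.26 V, the device is in saturation.
I_D = ½ k_n V_ov² = 0.5 × 3.9 × 2.26² = 9.96 mA.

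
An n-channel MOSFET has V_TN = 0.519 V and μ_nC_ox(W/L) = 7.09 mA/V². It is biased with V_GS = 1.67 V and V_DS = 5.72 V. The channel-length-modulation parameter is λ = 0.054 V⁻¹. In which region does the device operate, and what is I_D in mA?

Saturation; I_D = 6.15 mA

V_ov = V_GS − V_TN = 1.67 − 0.519 = 1.15 V.
Since V_DS = 5.72 V ≥ V_ov = 1.15 V, the device is in saturation.
I_D = ½ k_n V_ov² (1 + λ V_DS) = 0.5 × 7.09 × 1.15² × (1 + 0.054 × 5.72) = 6.15 mA.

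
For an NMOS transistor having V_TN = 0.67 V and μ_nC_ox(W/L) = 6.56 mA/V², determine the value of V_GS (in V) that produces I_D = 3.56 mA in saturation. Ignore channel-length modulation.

In saturation I_D = ½ k_n (V_GS − V_TN)², so V_GS − V_TN = √(2 I_D / k_n) = √(2 × 3.56 / 6.56) = 1.04 V.
V_GS = 0.67 + 1.04 = 1.71 V.

V_GS = 1.71 V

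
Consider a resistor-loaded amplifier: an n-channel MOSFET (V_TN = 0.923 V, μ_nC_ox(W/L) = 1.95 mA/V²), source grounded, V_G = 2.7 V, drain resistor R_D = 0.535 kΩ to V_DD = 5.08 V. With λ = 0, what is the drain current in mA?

I_D = 3.08 mA

V_GS = V_G = 2.7 V, so V_ov = 2.7 − 0.923 = 1.78 V.
Assume saturation: I_D = ½ k_n V_ov² = 0.5 × 1.95 × 1.78² = 3.08 mA, giving V_DS = V_DD − I_D R_D = 5.08 − 3.08 × 0.535 = 3.43 V.
V_DS = 3.43 V ≥ V_ov = 1.78 V, confirming saturation.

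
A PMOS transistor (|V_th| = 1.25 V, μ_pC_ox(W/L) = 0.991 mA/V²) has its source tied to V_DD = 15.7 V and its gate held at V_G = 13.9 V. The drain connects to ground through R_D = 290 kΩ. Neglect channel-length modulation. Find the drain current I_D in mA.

I_D = 0.0538 mA

V_SG = V_DD − V_G = 15.7 − 13.9 = 1.8 V, so V_ov = 1.8 − 1.25 = 0.55 V.
Assume saturation: I_D = ½ k_p V_ov² = 0.5 × 0.991 × 0.55² = 0.15 mA, giving V_SD = V_DD − I_D R_D = 15.7 − 0.15 × 290 = -27.8 V.
But -27.8 V < V_ov = 0.55 V, so the device is actually in triode.
In triode I_D = k_p[V_ov V_SD − ½ V_SD²] and I_D = (V_DD − V_SD)/R_D. Equating: 144 V_SD² − 159.1 V_SD + 15.7 = 0, giving V_SD = 0.11 V (the root below V_ov).
I_D = (15.7 − 0.11) / 290 = 0.0538 mA.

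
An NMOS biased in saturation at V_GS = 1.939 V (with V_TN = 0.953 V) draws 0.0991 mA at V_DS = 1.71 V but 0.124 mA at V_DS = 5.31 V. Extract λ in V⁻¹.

With V_GS fixed, I_D ∝ (1 + λ V_DS) in saturation, so I_D2/I_D1 = (1 + λ V_DS2)/(1 + λ V_DS1).
0.124/0.0991 = 1.251 = (1 + 5.31 λ)/(1 + 1.71 λ).
Solving: λ (I_D1 V_DS2 − I_D2 V_DS1) = I_D2 − I_D1, so λ = (0.124 − 0.0991) / (0.0991 × 5.31 − 0.124 × 1.71) = 0.0249 / 0.314 = 0.0793 V⁻¹.

λ = 0.0793 V⁻¹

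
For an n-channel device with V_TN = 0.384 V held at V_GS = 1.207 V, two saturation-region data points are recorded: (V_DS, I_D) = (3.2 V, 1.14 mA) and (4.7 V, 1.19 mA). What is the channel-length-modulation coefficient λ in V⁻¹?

λ = 0.0323 V⁻¹

With V_GS fixed, I_D ∝ (1 + λ V_DS) in saturation, so I_D2/I_D1 = (1 + λ V_DS2)/(1 + λ V_DS1).
1.19/1.14 = 1.044 = (1 + 4.7 λ)/(1 + 3.2 λ).
Solving: λ (I_D1 V_DS2 − I_D2 V_DS1) = I_D2 − I_D1, so λ = (1.19 − 1.14) / (1.14 × 4.7 − 1.19 × 3.2) = 0.05 / 1.55 = 0.0323 V⁻¹.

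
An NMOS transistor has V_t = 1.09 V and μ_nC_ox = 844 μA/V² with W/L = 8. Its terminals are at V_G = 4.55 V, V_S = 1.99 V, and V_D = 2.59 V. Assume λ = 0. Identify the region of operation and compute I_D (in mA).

V_GS = V_G − V_S = 4.55 − 1.99 = 2.56 V; V_DS = V_D − V_S = 2.59 − 1.99 = 0.6 V.
k_n = μ_nC_ox · (W/L) = 6.752 mA/V².
V_ov = V_GS − V_t = 2.56 − 1.09 = 1.47 V.
Since V_DS = 0.6 V < V_ov = 1.47 V, the device is in the triode region.
I_D = k_n [V_ov · V_DS − ½ V_DS²] = 6.752 × [1.47 × 0.6 − 0.5 × 0.6²] = 4.74 mA.

Triode; I_D = 4.74 mA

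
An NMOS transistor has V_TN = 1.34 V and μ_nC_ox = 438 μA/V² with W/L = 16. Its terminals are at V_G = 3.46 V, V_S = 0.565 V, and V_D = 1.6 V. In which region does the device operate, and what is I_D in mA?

V_GS = V_G − V_S = 3.46 − 0.565 = 2.9 V; V_DS = V_D − V_S = 1.6 − 0.565 = 1.04 V.
k_n = μ_nC_ox · (W/L) = 7.008 mA/V².
V_ov = V_GS − V_TN = 2.9 − 1.34 = 1.55 V.
Since V_DS = 1.04 V < V_ov = 1.55 V, the device is in the triode region.
I_D = k_n [V_ov · V_DS − ½ V_DS²] = 7.008 × [1.55 × 1.04 − 0.5 × 1.04²] = 7.53 mA.

Triode; I_D = 7.53 mA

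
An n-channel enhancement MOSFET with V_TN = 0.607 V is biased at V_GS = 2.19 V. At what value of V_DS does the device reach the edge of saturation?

The boundary between triode and saturation is V_DS = V_GS − V_TN = V_ov.
V_ov = 2.19 − 0.607 = 1.58 V.

V_DS,sat = 1.58 V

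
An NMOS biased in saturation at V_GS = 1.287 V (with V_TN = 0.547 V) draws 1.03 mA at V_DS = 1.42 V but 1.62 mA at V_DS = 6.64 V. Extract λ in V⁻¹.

With V_GS fixed, I_D ∝ (1 + λ V_DS) in saturation, so I_D2/I_D1 = (1 + λ V_DS2)/(1 + λ V_DS1).
1.62/1.03 = 1.573 = (1 + 6.64 λ)/(1 + 1.42 λ).
Solving: λ (I_D1 V_DS2 − I_D2 V_DS1) = I_D2 − I_D1, so λ = (1.62 − 1.03) / (1.03 × 6.64 − 1.62 × 1.42) = 0.59 / 4.54 = 0.13 V⁻¹.

λ = 0.130 V⁻¹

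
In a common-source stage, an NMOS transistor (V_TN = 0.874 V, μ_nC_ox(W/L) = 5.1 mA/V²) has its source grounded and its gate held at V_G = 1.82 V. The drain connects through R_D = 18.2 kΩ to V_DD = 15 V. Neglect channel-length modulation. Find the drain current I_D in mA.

V_GS = V_G = 1.82 V, so V_ov = 1.82 − 0.874 = 0.946 V.
Assume saturation: I_D = ½ k_n V_ov² = 0.5 × 5.1 × 0.946² = 2.28 mA, giving V_DS = V_DD − I_D R_D = 15 − 2.28 × 18.2 = -26.5 V.
But -26.5 V < V_ov = 0.946 V, so the device is actually in triode.
In triode I_D = k_n[V_ov V_DS − ½ V_DS²] and I_D = (V_DD − V_DS)/R_D. Equating: 46.4 V_DS² − 88.81 V_DS + 15 = 0, giving V_DS = 0.187 V (the root below V_ov).
I_D = (15 − 0.187) / 18.2 = 0.814 mA.

I_D = 0.814 mA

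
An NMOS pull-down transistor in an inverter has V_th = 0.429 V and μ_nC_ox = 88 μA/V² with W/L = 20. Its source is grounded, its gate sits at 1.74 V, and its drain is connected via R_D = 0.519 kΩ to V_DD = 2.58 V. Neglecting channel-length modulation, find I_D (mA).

I_D = 1.51 mA

V_GS = V_G = 1.74 V, so V_ov = 1.74 − 0.429 = 1.31 V.
k_n = μ_nC_ox · (W/L) = 1.76 mA/V².
Assume saturation: I_D = ½ k_n V_ov² = 0.5 × 1.76 × 1.31² = 1.51 mA, giving V_DS = V_DD − I_D R_D = 2.58 − 1.51 × 0.519 = 1.8 V.
V_DS = 1.8 V ≥ V_ov = 1.31 V, confirming saturation.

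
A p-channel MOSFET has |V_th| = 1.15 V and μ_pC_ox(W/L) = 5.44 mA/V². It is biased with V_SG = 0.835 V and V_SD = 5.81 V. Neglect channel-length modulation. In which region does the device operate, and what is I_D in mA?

V_SG = 0.835 V < |V_th| = 1.15 V, so the transistor is in cutoff.

Cutoff; I_D = 0 mA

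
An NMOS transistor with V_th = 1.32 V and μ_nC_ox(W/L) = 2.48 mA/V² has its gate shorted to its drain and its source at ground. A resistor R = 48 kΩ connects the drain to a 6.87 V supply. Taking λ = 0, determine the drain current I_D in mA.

With gate tied to drain, V_GS = V_DS ≥ V_GS − V_th, so the device is in saturation.
KCL at the drain: ½ k_n (V_GS − V_th)² = (V_DD − V_GS)/R.
Let x = V_GS − 1.32. Then 59.5 x² + x − 5.55 = 0, giving x = 0.297 V (positive root), so V_GS = 1.62 V.
I_D = (V_DD − V_GS)/R = (6.87 − 1.62) / 48 = 0.109 mA.

I_D = 0.109 mA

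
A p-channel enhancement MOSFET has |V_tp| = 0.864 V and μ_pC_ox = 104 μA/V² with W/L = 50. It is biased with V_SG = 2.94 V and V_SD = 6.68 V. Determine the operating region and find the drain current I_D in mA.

Saturation; I_D = 11.2 mA

k_p = μ_pC_ox · (W/L) = 5.2 mA/V².
V_ov = V_SG − |V_tp| = 2.94 − 0.864 = 2.08 V.
Since V_SD = 6.68 V ≥ V_ov = 2.08 V, the device is in saturation.
I_D = ½ k_p V_ov² = 0.5 × 5.2 × 2.08² = 11.2 mA.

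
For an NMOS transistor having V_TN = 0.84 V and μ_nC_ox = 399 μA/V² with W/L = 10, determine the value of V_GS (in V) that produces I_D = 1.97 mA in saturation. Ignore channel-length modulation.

V_GS = 1.83 V

k_n = μ_nC_ox · (W/L) = 3.99 mA/V².
In saturation I_D = ½ k_n (V_GS − V_TN)², so V_GS − V_TN = √(2 I_D / k_n) = √(2 × 1.97 / 3.99) = 0.994 V.
V_GS = 0.84 + 0.994 = 1.83 V.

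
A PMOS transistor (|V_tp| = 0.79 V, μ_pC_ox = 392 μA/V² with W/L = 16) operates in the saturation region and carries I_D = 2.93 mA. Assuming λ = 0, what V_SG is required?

V_SG = 1.76 V

k_p = μ_pC_ox · (W/L) = 6.272 mA/V².
In saturation I_D = ½ k_p (V_SG − |V_tp|)², so V_SG − |V_tp| = √(2 I_D / k_p) = √(2 × 2.93 / 6.272) = 0.967 V.
V_SG = 0.79 + 0.967 = 1.76 V.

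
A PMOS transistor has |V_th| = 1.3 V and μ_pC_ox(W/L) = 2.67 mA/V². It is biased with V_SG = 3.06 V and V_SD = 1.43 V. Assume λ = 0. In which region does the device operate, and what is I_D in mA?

V_ov = V_SG − |V_th| = 3.06 − 1.3 = 1.76 V.
Since V_SD = 1.43 V < V_ov = 1.76 V, the device is in the triode region.
I_D = k_p [V_ov · V_SD − ½ V_SD²] = 2.67 × [1.76 × 1.43 − 0.5 × 1.43²] = 3.99 mA.

Triode; I_D = 3.99 mA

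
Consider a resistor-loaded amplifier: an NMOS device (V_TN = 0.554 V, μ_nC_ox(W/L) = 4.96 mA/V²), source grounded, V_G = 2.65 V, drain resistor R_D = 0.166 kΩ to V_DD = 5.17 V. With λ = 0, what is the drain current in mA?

V_GS = V_G = 2.65 V, so V_ov = 2.65 − 0.554 = 2.1 V.
Assume saturation: I_D = ½ k_n V_ov² = 0.5 × 4.96 × 2.1² = 10.9 mA, giving V_DS = V_DD − I_D R_D = 5.17 − 10.9 × 0.166 = 3.36 V.
V_DS = 3.36 V ≥ V_ov = 2.1 V, confirming saturation.

I_D = 10.9 mA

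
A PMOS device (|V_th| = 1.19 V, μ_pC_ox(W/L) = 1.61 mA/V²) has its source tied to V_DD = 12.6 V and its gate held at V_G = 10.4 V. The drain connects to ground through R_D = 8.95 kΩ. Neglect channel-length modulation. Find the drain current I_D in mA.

V_SG = V_DD − V_G = 12.6 − 10.4 = 2.2 V, so V_ov = 2.2 − 1.19 = 1.01 V.
Assume saturation: I_D = ½ k_p V_ov² = 0.5 × 1.61 × 1.01² = 0.821 mA, giving V_SD = V_DD − I_D R_D = 12.6 − 0.821 × 8.95 = 5.25 V.
V_SD = 5.25 V ≥ V_ov = 1.01 V, confirming saturation.

I_D = 0.821 mA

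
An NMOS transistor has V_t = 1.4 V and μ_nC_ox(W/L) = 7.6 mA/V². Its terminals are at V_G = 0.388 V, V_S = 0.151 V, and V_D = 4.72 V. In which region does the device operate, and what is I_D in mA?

V_GS = V_G − V_S = 0.388 − 0.151 = 0.237 V; V_DS = V_D − V_S = 4.72 − 0.151 = 4.57 V.
V_GS = 0.237 V < V_t = 1.4 V, so the transistor is in cutoff.

Cutoff; I_D = 0 mA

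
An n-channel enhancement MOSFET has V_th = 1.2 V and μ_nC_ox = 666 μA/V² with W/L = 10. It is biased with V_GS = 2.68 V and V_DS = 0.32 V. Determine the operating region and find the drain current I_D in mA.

k_n = μ_nC_ox · (W/L) = 6.66 mA/V².
V_ov = V_GS − V_th = 2.68 − 1.2 = 1.48 V.
Since V_DS = 0.32 V < V_ov = 1.48 V, the device is in the triode region.
I_D = k_n [V_ov · V_DS − ½ V_DS²] = 6.66 × [1.48 × 0.32 − 0.5 × 0.32²] = 2.81 mA.

Triode; I_D = 2.81 mA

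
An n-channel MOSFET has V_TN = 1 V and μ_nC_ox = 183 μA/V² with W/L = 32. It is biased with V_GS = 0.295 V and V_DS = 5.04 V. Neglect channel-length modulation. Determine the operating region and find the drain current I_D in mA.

V_GS = 0.295 V < V_TN = 1 V, so the transistor is in cutoff.

Cutoff; I_D = 0 mA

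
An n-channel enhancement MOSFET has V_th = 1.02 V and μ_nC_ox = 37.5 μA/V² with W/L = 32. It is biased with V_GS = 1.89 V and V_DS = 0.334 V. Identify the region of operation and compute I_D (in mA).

k_n = μ_nC_ox · (W/L) = 1.2 mA/V².
V_ov = V_GS − V_th = 1.89 − 1.02 = 0.87 V.
Since V_DS = 0.334 V < V_ov = 0.87 V, the device is in the triode region.
I_D = k_n [V_ov · V_DS − ½ V_DS²] = 1.2 × [0.87 × 0.334 − 0.5 × 0.334²] = 0.282 mA.

Triode; I_D = 0.282 mA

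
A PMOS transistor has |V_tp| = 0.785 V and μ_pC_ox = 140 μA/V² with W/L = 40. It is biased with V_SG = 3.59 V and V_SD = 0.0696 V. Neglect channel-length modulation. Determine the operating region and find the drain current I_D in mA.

k_p = μ_pC_ox · (W/L) = 5.6 mA/V².
V_ov = V_SG − |V_tp| = 3.59 − 0.785 = 2.8 V.
Since V_SD = 0.0696 V < V_ov = 2.8 V, the device is in the triode region.
I_D = k_p [V_ov · V_SD − ½ V_SD²] = 5.6 × [2.8 × 0.0696 − 0.5 × 0.0696²] = 1.08 mA.

Triode; I_D = 1.08 mA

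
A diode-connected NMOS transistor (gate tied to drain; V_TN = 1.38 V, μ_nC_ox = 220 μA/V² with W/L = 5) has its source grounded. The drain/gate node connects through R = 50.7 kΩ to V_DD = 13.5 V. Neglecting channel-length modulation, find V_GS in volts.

V_GS = 2.02 V

With gate tied to drain, V_GS = V_DS ≥ V_GS − V_TN, so the device is in saturation.
k_n = μ_nC_ox · (W/L) = 1.1 mA/V².
KCL at the drain: ½ k_n (V_GS − V_TN)² = (V_DD − V_GS)/R.
Let x = V_GS − 1.38. Then 27.9 x² + x − 12.12 = 0, giving x = 0.642 V (positive root), so V_GS = 2.02 V.
I_D = (V_DD − V_GS)/R = (13.5 − 2.02) / 50.7 = 0.226 mA.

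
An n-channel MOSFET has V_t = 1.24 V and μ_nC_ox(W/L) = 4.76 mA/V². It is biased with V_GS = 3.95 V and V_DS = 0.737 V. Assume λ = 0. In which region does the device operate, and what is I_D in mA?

Triode; I_D = 8.21 mA

V_ov = V_GS − V_t = 3.95 − 1.24 = 2.71 V.
Since V_DS = 0.737 V < V_ov = 2.71 V, the device is in the triode region.
I_D = k_n [V_ov · V_DS − ½ V_DS²] = 4.76 × [2.71 × 0.737 − 0.5 × 0.737²] = 8.21 mA.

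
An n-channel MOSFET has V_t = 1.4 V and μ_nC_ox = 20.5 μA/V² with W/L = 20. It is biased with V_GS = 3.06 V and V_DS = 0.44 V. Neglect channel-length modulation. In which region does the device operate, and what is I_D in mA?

Triode; I_D = 0.260 mA

k_n = μ_nC_ox · (W/L) = 0.41 mA/V².
V_ov = V_GS − V_t = 3.06 − 1.4 = 1.66 V.
Since V_DS = 0.44 V < V_ov = 1.66 V, the device is in the triode region.
I_D = k_n [V_ov · V_DS − ½ V_DS²] = 0.41 × [1.66 × 0.44 − 0.5 × 0.44²] = 0.26 mA.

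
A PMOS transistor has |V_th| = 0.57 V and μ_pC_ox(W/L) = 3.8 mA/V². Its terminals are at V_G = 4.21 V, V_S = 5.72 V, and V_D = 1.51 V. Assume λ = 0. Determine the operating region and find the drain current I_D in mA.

V_SG = V_S − V_G = 5.72 − 4.21 = 1.51 V; V_SD = V_S − V_D = 5.72 − 1.51 = 4.21 V.
V_ov = V_SG − |V_th| = 1.51 − 0.57 = 0.94 V.
Since V_SD = 4.21 V ≥ V_ov = 0.94 V, the device is in saturation.
I_D = ½ k_p V_ov² = 0.5 × 3.8 × 0.94² = 1.68 mA.

Saturation; I_D = 1.68 mA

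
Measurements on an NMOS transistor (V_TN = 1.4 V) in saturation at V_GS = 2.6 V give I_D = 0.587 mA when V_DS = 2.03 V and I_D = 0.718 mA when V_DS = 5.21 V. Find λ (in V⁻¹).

With V_GS fixed, I_D ∝ (1 + λ V_DS) in saturation, so I_D2/I_D1 = (1 + λ V_DS2)/(1 + λ V_DS1).
0.718/0.587 = 1.223 = (1 + 5.21 λ)/(1 + 2.03 λ).
Solving: λ (I_D1 V_DS2 − I_D2 V_DS1) = I_D2 − I_D1, so λ = (0.718 − 0.587) / (0.587 × 5.21 − 0.718 × 2.03) = 0.131 / 1.6 = 0.0818 V⁻¹.

λ = 0.0818 V⁻¹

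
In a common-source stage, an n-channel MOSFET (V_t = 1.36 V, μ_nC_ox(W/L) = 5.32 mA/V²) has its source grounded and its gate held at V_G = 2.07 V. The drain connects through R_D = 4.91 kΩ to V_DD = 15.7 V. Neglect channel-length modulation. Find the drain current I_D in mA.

I_D = 1.34 mA

V_GS = V_G = 2.07 V, so V_ov = 2.07 − 1.36 = 0.71 V.
Assume saturation: I_D = ½ k_n V_ov² = 0.5 × 5.32 × 0.71² = 1.34 mA, giving V_DS = V_DD − I_D R_D = 15.7 − 1.34 × 4.91 = 9.12 V.
V_DS = 9.12 V ≥ V_ov = 0.71 V, confirming saturation.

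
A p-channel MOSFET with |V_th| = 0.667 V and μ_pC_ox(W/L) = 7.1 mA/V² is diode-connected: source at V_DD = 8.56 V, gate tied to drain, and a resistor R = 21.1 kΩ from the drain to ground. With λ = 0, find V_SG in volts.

With gate tied to drain, V_SG = V_SD ≥ V_SG − |V_th|, so the device is in saturation.
KCL at the drain: ½ k_p (V_SG − |V_th|)² = (V_DD − V_SG)/R.
Let x = V_SG − 0.667. Then 74.9 x² + x − 7.893 = 0, giving x = 0.318 V (positive root), so V_SG = 0.985 V.
I_D = (V_DD − V_SG)/R = (8.56 − 0.985) / 21.1 = 0.359 mA.

V_SG = 0.985 V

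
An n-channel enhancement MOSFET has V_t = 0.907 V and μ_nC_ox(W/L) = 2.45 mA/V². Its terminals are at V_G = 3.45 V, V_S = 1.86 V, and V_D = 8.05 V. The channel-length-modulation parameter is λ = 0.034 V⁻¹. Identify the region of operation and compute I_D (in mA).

Saturation; I_D = 0.692 mA

V_GS = V_G − V_S = 3.45 − 1.86 = 1.59 V; V_DS = V_D − V_S = 8.05 − 1.86 = 6.19 V.
V_ov = V_GS − V_t = 1.59 − 0.907 = 0.683 V.
Since V_DS = 6.19 V ≥ V_ov = 0.683 V, the device is in saturation.
I_D = ½ k_n V_ov² (1 + λ V_DS) = 0.5 × 2.45 × 0.683² × (1 + 0.034 × 6.19) = 0.692 mA.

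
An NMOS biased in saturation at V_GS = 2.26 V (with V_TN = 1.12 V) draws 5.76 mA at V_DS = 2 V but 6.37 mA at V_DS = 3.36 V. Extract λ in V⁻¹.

With V_GS fixed, I_D ∝ (1 + λ V_DS) in saturation, so I_D2/I_D1 = (1 + λ V_DS2)/(1 + λ V_DS1).
6.37/5.76 = 1.106 = (1 + 3.36 λ)/(1 + 2 λ).
Solving: λ (I_D1 V_DS2 − I_D2 V_DS1) = I_D2 − I_D1, so λ = (6.37 − 5.76) / (5.76 × 3.36 − 6.37 × 2) = 0.61 / 6.61 = 0.0922 V⁻¹.

λ = 0.0922 V⁻¹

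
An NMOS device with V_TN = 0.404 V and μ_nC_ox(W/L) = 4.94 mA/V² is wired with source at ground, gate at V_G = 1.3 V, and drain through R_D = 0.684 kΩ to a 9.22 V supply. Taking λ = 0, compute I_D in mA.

V_GS = V_G = 1.3 V, so V_ov = 1.3 − 0.404 = 0.896 V.
Assume saturation: I_D = ½ k_n V_ov² = 0.5 × 4.94 × 0.896² = 1.98 mA, giving V_DS = V_DD − I_D R_D = 9.22 − 1.98 × 0.684 = 7.86 V.
V_DS = 7.86 V ≥ V_ov = 0.896 V, confirming saturation.

I_D = 1.98 mA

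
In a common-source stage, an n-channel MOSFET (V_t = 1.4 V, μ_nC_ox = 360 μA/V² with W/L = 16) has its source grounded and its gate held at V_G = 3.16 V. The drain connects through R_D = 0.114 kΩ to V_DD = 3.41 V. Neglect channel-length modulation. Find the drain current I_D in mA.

I_D = 8.92 mA

V_GS = V_G = 3.16 V, so V_ov = 3.16 − 1.4 = 1.76 V.
k_n = μ_nC_ox · (W/L) = 5.76 mA/V².
Assume saturation: I_D = ½ k_n V_ov² = 0.5 × 5.76 × 1.76² = 8.92 mA, giving V_DS = V_DD − I_D R_D = 3.41 − 8.92 × 0.114 = 2.39 V.
V_DS = 2.39 V ≥ V_ov = 1.76 V, confirming saturation.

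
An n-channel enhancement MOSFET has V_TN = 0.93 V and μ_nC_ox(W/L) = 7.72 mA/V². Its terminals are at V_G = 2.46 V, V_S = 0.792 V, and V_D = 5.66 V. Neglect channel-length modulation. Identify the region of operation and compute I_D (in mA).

Saturation; I_D = 2.10 mA

V_GS = V_G − V_S = 2.46 − 0.792 = 1.67 V; V_DS = V_D − V_S = 5.66 − 0.792 = 4.87 V.
V_ov = V_GS − V_TN = 1.67 − 0.93 = 0.738 V.
Since V_DS = 4.87 V ≥ V_ov = 0.738 V, the device is in saturation.
I_D = ½ k_n V_ov² = 0.5 × 7.72 × 0.738² = 2.1 mA.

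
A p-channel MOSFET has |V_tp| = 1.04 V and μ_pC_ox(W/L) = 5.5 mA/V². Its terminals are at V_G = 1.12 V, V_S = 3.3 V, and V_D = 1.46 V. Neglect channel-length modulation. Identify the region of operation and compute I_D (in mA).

Saturation; I_D = 3.57 mA

V_SG = V_S − V_G = 3.3 − 1.12 = 2.18 V; V_SD = V_S − V_D = 3.3 − 1.46 = 1.84 V.
V_ov = V_SG − |V_tp| = 2.18 − 1.04 = 1.14 V.
Since V_SD = 1.84 V ≥ V_ov = 1.14 V, the device is in saturation.
I_D = ½ k_p V_ov² = 0.5 × 5.5 × 1.14² = 3.57 mA.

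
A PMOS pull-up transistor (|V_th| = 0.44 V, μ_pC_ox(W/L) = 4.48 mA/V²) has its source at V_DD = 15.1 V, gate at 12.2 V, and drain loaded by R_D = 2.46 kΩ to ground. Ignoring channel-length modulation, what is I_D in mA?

I_D = 5.89 mA

V_SG = V_DD − V_G = 15.1 − 12.2 = 2.9 V, so V_ov = 2.9 − 0.44 = 2.46 V.
Assume saturation: I_D = ½ k_p V_ov² = 0.5 × 4.48 × 2.46² = 13.6 mA, giving V_SD = V_DD − I_D R_D = 15.1 − 13.6 × 2.46 = -18.2 V.
But -18.2 V < V_ov = 2.46 V, so the device is actually in triode.
In triode I_D = k_p[V_ov V_SD − ½ V_SD²] and I_D = (V_DD − V_SD)/R_D. Equating: 5.51 V_SD² − 28.11 V_SD + 15.1 = 0, giving V_SD = 0.61 V (the root below V_ov).
I_D = (15.1 − 0.61) / 2.46 = 5.89 mA.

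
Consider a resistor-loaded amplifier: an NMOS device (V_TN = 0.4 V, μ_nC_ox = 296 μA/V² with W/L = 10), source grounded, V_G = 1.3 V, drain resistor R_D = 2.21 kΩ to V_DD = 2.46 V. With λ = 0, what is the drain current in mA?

I_D = 0.907 mA

V_GS = V_G = 1.3 V, so V_ov = 1.3 − 0.4 = 0.9 V.
k_n = μ_nC_ox · (W/L) = 2.96 mA/V².
Assume saturation: I_D = ½ k_n V_ov² = 0.5 × 2.96 × 0.9² = 1.2 mA, giving V_DS = V_DD − I_D R_D = 2.46 − 1.2 × 2.21 = -0.189 V.
But -0.189 V < V_ov = 0.9 V, so the device is actually in triode.
In triode I_D = k_n[V_ov V_DS − ½ V_DS²] and I_D = (V_DD − V_DS)/R_D. Equating: 3.27 V_DS² − 6.887 V_DS + 2.46 = 0, giving V_DS = 0.456 V (the root below V_ov).
I_D = (2.46 − 0.456) / 2.21 = 0.907 mA.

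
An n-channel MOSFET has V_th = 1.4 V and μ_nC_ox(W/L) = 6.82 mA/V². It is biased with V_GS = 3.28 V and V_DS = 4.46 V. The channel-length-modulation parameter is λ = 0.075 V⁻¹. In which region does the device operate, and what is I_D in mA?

V_ov = V_GS − V_th = 3.28 − 1.4 = 1.88 V.
Since V_DS = 4.46 V ≥ V_ov = 1.88 V, the device is in saturation.
I_D = ½ k_n V_ov² (1 + λ V_DS) = 0.5 × 6.82 × 1.88² × (1 + 0.075 × 4.46) = 16.1 mA.

Saturation; I_D = 16.1 mA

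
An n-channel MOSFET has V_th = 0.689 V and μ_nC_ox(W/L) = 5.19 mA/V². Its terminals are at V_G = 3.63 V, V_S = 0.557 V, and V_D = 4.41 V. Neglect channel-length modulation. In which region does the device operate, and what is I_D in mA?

Saturation; I_D = 14.7 mA

V_GS = V_G − V_S = 3.63 − 0.557 = 3.07 V; V_DS = V_D − V_S = 4.41 − 0.557 = 3.85 V.
V_ov = V_GS − V_th = 3.07 − 0.689 = 2.38 V.
Since V_DS = 3.85 V ≥ V_ov = 2.38 V, the device is in saturation.
I_D = ½ k_n V_ov² = 0.5 × 5.19 × 2.38² = 14.7 mA.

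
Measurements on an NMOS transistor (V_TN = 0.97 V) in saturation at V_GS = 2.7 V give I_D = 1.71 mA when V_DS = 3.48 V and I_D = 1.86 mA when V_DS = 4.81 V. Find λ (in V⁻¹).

λ = 0.0856 V⁻¹

With V_GS fixed, I_D ∝ (1 + λ V_DS) in saturation, so I_D2/I_D1 = (1 + λ V_DS2)/(1 + λ V_DS1).
1.86/1.71 = 1.088 = (1 + 4.81 λ)/(1 + 3.48 λ).
Solving: λ (I_D1 V_DS2 − I_D2 V_DS1) = I_D2 − I_D1, so λ = (1.86 − 1.71) / (1.71 × 4.81 − 1.86 × 3.48) = 0.15 / 1.75 = 0.0856 V⁻¹.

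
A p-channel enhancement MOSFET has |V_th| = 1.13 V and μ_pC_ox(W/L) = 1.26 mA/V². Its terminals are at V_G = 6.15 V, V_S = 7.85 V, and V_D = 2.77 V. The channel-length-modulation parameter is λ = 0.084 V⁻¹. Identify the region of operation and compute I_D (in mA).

Saturation; I_D = 0.292 mA

V_SG = V_S − V_G = 7.85 − 6.15 = 1.7 V; V_SD = V_S − V_D = 7.85 − 2.77 = 5.08 V.
V_ov = V_SG − |V_th| = 1.7 − 1.13 = 0.57 V.
Since V_SD = 5.08 V ≥ V_ov = 0.57 V, the device is in saturation.
I_D = ½ k_p V_ov² (1 + λ V_SD) = 0.5 × 1.26 × 0.57² × (1 + 0.084 × 5.08) = 0.292 mA.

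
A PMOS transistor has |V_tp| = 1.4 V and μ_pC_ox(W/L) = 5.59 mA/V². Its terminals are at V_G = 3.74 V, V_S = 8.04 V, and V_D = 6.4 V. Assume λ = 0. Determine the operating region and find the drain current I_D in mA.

Triode; I_D = 19.1 mA

V_SG = V_S − V_G = 8.04 − 3.74 = 4.3 V; V_SD = V_S − V_D = 8.04 − 6.4 = 1.64 V.
V_ov = V_SG − |V_tp| = 4.3 − 1.4 = 2.9 V.
Since V_SD = 1.64 V < V_ov = 2.9 V, the device is in the triode region.
I_D = k_p [V_ov · V_SD − ½ V_SD²] = 5.59 × [2.9 × 1.64 − 0.5 × 1.64²] = 19.1 mA.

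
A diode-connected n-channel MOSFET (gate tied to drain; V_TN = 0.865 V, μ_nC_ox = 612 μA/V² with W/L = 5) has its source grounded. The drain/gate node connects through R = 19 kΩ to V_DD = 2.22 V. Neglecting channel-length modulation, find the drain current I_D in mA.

With gate tied to drain, V_GS = V_DS ≥ V_GS − V_TN, so the device is in saturation.
k_n = μ_nC_ox · (W/L) = 3.06 mA/V².
KCL at the drain: ½ k_n (V_GS − V_TN)² = (V_DD − V_GS)/R.
Let x = V_GS − 0.865. Then 29.1 x² + x − 1.355 = 0, giving x = 0.199 V (positive root), so V_GS = 1.06 V.
I_D = (V_DD − V_GS)/R = (2.22 − 1.06) / 19 = 0.0608 mA.

I_D = 0.0608 mA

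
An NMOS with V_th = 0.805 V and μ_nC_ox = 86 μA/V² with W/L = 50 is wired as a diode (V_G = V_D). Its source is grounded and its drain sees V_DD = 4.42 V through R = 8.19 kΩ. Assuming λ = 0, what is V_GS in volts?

With gate tied to drain, V_GS = V_DS ≥ V_GS − V_th, so the device is in saturation.
k_n = μ_nC_ox · (W/L) = 4.3 mA/V².
KCL at the drain: ½ k_n (V_GS − V_th)² = (V_DD − V_GS)/R.
Let x = V_GS − 0.805. Then 17.6 x² + x − 3.615 = 0, giving x = 0.426 V (positive root), so V_GS = 1.23 V.
I_D = (V_DD − V_GS)/R = (4.42 − 1.23) / 8.19 = 0.389 mA.

V_GS = 1.23 V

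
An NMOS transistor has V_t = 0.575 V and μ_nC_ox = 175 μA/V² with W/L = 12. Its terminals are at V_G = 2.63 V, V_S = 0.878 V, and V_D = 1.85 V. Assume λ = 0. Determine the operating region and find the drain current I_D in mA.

V_GS = V_G − V_S = 2.63 − 0.878 = 1.75 V; V_DS = V_D − V_S = 1.85 − 0.878 = 0.972 V.
k_n = μ_nC_ox · (W/L) = 2.1 mA/V².
V_ov = V_GS − V_t = 1.75 − 0.575 = 1.18 V.
Since V_DS = 0.972 V < V_ov = 1.18 V, the device is in the triode region.
I_D = k_n [V_ov · V_DS − ½ V_DS²] = 2.1 × [1.18 × 0.972 − 0.5 × 0.972²] = 1.41 mA.

Triode; I_D = 1.41 mA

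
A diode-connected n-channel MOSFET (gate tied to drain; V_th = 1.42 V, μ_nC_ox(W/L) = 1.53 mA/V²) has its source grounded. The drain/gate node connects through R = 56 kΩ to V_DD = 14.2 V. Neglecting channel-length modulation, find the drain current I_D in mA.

I_D = 0.219 mA

With gate tied to drain, V_GS = V_DS ≥ V_GS − V_th, so the device is in saturation.
KCL at the drain: ½ k_n (V_GS − V_th)² = (V_DD − V_GS)/R.
Let x = V_GS − 1.42. Then 42.8 x² + x − 12.78 = 0, giving x = 0.535 V (positive root), so V_GS = 1.95 V.
I_D = (V_DD − V_GS)/R = (14.2 − 1.95) / 56 = 0.219 mA.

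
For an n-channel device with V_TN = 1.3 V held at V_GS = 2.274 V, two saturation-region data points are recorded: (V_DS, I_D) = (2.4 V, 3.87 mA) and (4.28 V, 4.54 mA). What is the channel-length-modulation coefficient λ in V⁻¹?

λ = 0.118 V⁻¹

With V_GS fixed, I_D ∝ (1 + λ V_DS) in saturation, so I_D2/I_D1 = (1 + λ V_DS2)/(1 + λ V_DS1).
4.54/3.87 = 1.173 = (1 + 4.28 λ)/(1 + 2.4 λ).
Solving: λ (I_D1 V_DS2 − I_D2 V_DS1) = I_D2 − I_D1, so λ = (4.54 − 3.87) / (3.87 × 4.28 − 4.54 × 2.4) = 0.67 / 5.67 = 0.118 V⁻¹.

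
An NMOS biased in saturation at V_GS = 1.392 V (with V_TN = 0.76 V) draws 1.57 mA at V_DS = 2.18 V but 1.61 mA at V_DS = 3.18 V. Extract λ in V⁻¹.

λ = 0.0270 V⁻¹

With V_GS fixed, I_D ∝ (1 + λ V_DS) in saturation, so I_D2/I_D1 = (1 + λ V_DS2)/(1 + λ V_DS1).
1.61/1.57 = 1.025 = (1 + 3.18 λ)/(1 + 2.18 λ).
Solving: λ (I_D1 V_DS2 − I_D2 V_DS1) = I_D2 − I_D1, so λ = (1.61 − 1.57) / (1.57 × 3.18 − 1.61 × 2.18) = 0.04 / 1.48 = 0.027 V⁻¹.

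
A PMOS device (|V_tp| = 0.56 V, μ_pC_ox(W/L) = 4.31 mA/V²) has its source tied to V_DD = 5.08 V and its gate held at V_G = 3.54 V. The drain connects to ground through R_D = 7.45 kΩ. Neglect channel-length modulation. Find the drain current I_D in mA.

V_SG = V_DD − V_G = 5.08 − 3.54 = 1.54 V, so V_ov = 1.54 − 0.56 = 0.98 V.
Assume saturation: I_D = ½ k_p V_ov² = 0.5 × 4.31 × 0.98² = 2.07 mA, giving V_SD = V_DD − I_D R_D = 5.08 − 2.07 × 7.45 = -10.3 V.
But -10.3 V < V_ov = 0.98 V, so the device is actually in triode.
In triode I_D = k_p[V_ov V_SD − ½ V_SD²] and I_D = (V_DD − V_SD)/R_D. Equating: 16.1 V_SD² − 32.47 V_SD + 5.08 = 0, giving V_SD = 0.171 V (the root below V_ov).
I_D = (5.08 − 0.171) / 7.45 = 0.659 mA.

I_D = 0.659 mA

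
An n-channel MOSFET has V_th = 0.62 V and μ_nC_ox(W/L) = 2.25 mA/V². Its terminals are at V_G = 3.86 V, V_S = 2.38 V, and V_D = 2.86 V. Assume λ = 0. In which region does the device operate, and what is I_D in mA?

V_GS = V_G − V_S = 3.86 − 2.38 = 1.48 V; V_DS = V_D − V_S = 2.86 − 2.38 = 0.48 V.
V_ov = V_GS − V_th = 1.48 − 0.62 = 0.86 V.
Since V_DS = 0.48 V < V_ov = 0.86 V, the device is in the triode region.
I_D = k_n [V_ov · V_DS − ½ V_DS²] = 2.25 × [0.86 × 0.48 − 0.5 × 0.48²] = 0.67 mA.

Triode; I_D = 0.670 mA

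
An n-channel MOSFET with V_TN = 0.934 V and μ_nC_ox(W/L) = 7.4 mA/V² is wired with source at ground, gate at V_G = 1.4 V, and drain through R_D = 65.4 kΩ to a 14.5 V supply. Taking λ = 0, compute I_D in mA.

V_GS = V_G = 1.4 V, so V_ov = 1.4 − 0.934 = 0.466 V.
Assume saturation: I_D = ½ k_n V_ov² = 0.5 × 7.4 × 0.466² = 0.803 mA, giving V_DS = V_DD − I_D R_D = 14.5 − 0.803 × 65.4 = -38 V.
But -38 V < V_ov = 0.466 V, so the device is actually in triode.
In triode I_D = k_n[V_ov V_DS − ½ V_DS²] and I_D = (V_DD − V_DS)/R_D. Equating: 242 V_DS² − 226.5 V_DS + 14.5 = 0, giving V_DS = 0.0691 V (the root below V_ov).
I_D = (14.5 − 0.0691) / 65.4 = 0.221 mA.

I_D = 0.221 mA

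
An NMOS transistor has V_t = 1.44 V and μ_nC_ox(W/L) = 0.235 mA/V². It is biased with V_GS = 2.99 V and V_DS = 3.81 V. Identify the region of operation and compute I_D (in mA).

Saturation; I_D = 0.282 mA

V_ov = V_GS − V_t = 2.99 − 1.44 = 1.55 V.
Since V_DS = 3.81 V ≥ V_ov = 1.55 V, the device is in saturation.
I_D = ½ k_n V_ov² = 0.5 × 0.235 × 1.55² = 0.282 mA.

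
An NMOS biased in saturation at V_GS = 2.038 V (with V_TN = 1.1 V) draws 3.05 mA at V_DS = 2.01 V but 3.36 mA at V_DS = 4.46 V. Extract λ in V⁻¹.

λ = 0.0453 V⁻¹

With V_GS fixed, I_D ∝ (1 + λ V_DS) in saturation, so I_D2/I_D1 = (1 + λ V_DS2)/(1 + λ V_DS1).
3.36/3.05 = 1.102 = (1 + 4.46 λ)/(1 + 2.01 λ).
Solving: λ (I_D1 V_DS2 − I_D2 V_DS1) = I_D2 − I_D1, so λ = (3.36 − 3.05) / (3.05 × 4.46 − 3.36 × 2.01) = 0.31 / 6.85 = 0.0453 V⁻¹.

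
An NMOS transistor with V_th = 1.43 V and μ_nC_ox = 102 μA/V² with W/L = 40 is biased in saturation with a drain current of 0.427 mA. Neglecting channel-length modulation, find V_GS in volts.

k_n = μ_nC_ox · (W/L) = 4.08 mA/V².
In saturation I_D = ½ k_n (V_GS − V_th)², so V_GS − V_th = √(2 I_D / k_n) = √(2 × 0.427 / 4.08) = 0.458 V.
V_GS = 1.43 + 0.458 = 1.89 V.

V_GS = 1.89 V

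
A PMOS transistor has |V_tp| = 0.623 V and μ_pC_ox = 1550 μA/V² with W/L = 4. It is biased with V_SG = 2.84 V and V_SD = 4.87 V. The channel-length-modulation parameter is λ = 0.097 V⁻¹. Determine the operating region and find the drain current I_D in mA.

k_p = μ_pC_ox · (W/L) = 6.2 mA/V².
V_ov = V_SG − |V_tp| = 2.84 − 0.623 = 2.22 V.
Since V_SD = 4.87 V ≥ V_ov = 2.22 V, the device is in saturation.
I_D = ½ k_p V_ov² (1 + λ V_SD) = 0.5 × 6.2 × 2.22² × (1 + 0.097 × 4.87) = 22.4 mA.

Saturation; I_D = 22.4 mA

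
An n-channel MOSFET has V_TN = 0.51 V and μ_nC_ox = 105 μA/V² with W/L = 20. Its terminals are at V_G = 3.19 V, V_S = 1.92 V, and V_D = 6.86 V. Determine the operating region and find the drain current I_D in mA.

V_GS = V_G − V_S = 3.19 − 1.92 = 1.27 V; V_DS = V_D − V_S = 6.86 − 1.92 = 4.94 V.
k_n = μ_nC_ox · (W/L) = 2.1 mA/V².
V_ov = V_GS − V_TN = 1.27 − 0.51 = 0.76 V.
Since V_DS = 4.94 V ≥ V_ov = 0.76 V, the device is in saturation.
I_D = ½ k_n V_ov² = 0.5 × 2.1 × 0.76² = 0.606 mA.

Saturation; I_D = 0.606 mA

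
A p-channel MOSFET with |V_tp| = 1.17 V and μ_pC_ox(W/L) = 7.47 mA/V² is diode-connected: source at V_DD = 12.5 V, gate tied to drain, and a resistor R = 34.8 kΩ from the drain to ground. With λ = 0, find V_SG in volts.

With gate tied to drain, V_SG = V_SD ≥ V_SG − |V_tp|, so the device is in saturation.
KCL at the drain: ½ k_p (V_SG − |V_tp|)² = (V_DD − V_SG)/R.
Let x = V_SG − 1.17. Then 130 x² + x − 11.33 = 0, giving x = 0.291 V (positive root), so V_SG = 1.46 V.
I_D = (V_DD − V_SG)/R = (12.5 − 1.46) / 34.8 = 0.317 mA.

V_SG = 1.46 V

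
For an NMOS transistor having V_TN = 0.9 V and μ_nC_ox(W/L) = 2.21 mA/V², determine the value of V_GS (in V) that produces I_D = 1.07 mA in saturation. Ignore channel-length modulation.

V_GS = 1.88 V

In saturation I_D = ½ k_n (V_GS − V_TN)², so V_GS − V_TN = √(2 I_D / k_n) = √(2 × 1.07 / 2.21) = 0.984 V.
V_GS = 0.9 + 0.984 = 1.88 V.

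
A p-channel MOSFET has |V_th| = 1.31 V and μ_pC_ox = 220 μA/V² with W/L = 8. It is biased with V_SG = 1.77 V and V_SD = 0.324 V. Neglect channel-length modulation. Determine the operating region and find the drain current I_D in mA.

Triode; I_D = 0.170 mA

k_p = μ_pC_ox · (W/L) = 1.76 mA/V².
V_ov = V_SG − |V_th| = 1.77 − 1.31 = 0.46 V.
Since V_SD = 0.324 V < V_ov = 0.46 V, the device is in the triode region.
I_D = k_p [V_ov · V_SD − ½ V_SD²] = 1.76 × [0.46 × 0.324 − 0.5 × 0.324²] = 0.17 mA.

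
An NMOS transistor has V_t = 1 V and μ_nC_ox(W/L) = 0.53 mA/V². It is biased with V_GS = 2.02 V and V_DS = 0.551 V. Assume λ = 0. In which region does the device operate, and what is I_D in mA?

V_ov = V_GS − V_t = 2.02 − 1 = 1.02 V.
Since V_DS = 0.551 V < V_ov = 1.02 V, the device is in the triode region.
I_D = k_n [V_ov · V_DS − ½ V_DS²] = 0.53 × [1.02 × 0.551 − 0.5 × 0.551²] = 0.217 mA.

Triode; I_D = 0.217 mA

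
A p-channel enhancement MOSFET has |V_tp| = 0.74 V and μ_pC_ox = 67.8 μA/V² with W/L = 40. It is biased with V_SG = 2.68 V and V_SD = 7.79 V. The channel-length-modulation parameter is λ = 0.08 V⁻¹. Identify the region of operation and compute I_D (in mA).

Saturation; I_D = 8.28 mA

k_p = μ_pC_ox · (W/L) = 2.712 mA/V².
V_ov = V_SG − |V_tp| = 2.68 − 0.74 = 1.94 V.
Since V_SD = 7.79 V ≥ V_ov = 1.94 V, the device is in saturation.
I_D = ½ k_p V_ov² (1 + λ V_SD) = 0.5 × 2.712 × 1.94² × (1 + 0.08 × 7.79) = 8.28 mA.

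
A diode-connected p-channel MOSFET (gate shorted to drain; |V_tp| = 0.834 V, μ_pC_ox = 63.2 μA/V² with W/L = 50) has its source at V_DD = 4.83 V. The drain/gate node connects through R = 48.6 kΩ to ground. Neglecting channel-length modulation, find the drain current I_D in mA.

I_D = 0.0777 mA

With gate tied to drain, V_SG = V_SD ≥ V_SG − |V_tp|, so the device is in saturation.
k_p = μ_pC_ox · (W/L) = 3.16 mA/V².
KCL at the drain: ½ k_p (V_SG − |V_tp|)² = (V_DD − V_SG)/R.
Let x = V_SG − 0.834. Then 76.8 x² + x − 3.996 = 0, giving x = 0.222 V (positive root), so V_SG = 1.06 V.
I_D = (V_DD − V_SG)/R = (4.83 − 1.06) / 48.6 = 0.0777 mA.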